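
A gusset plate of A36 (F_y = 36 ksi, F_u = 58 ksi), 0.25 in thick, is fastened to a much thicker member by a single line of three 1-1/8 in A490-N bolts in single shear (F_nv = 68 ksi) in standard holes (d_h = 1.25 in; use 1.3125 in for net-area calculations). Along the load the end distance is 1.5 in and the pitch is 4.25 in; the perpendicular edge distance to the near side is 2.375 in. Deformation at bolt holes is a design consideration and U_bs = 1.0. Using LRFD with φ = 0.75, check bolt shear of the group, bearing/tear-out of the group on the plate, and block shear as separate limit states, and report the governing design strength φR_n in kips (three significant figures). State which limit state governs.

Bolt shear: A_b = π·1.125²/4 = 0.994 in²; R_n = 68 × 0.994 × 3 × 1 = 202.8 kips → 0.75 × 202.8 = 152 kips.
Bearing: edge l_c = 0.875, r_n = 15.23 kips; interior l_c = 3, r_n = 39.15 kips; R_n = 15.23 + 2·39.15 = 93.53 kips → 70.1 kips.
Block shear: A_gv = 2.5, A_nv = 1.68, A_nt = 0.4297 in²; R_n = min(0.6F_uA_nv, 0.6F_yA_gv) + U_bs·F_u·A_nt = 78.92 kips → 59.2 kips.
Block shear governs: 59.2 kips.

59.2 kips (block shear governs)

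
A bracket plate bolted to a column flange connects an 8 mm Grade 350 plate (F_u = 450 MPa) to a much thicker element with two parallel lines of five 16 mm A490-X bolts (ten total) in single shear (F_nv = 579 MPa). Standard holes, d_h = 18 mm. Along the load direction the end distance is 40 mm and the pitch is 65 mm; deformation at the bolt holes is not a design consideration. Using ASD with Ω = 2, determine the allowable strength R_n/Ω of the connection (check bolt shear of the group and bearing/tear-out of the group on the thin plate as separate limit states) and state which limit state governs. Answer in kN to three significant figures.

582 kN (bolt shear governs)

Bolt shear: A_b = π·16²/4 = 201.1 mm²; R_n = 579 × 201.1 × 10 × 1 / 1000 = 1164 kN → 1164 / 2 = 582 kN.
Bearing (1.5 l_c t F_u ≤ 3.0 d t F_u): upper limit = 3.0·16·8·450 / 1000 = 172.8 kN.
  Edge l_c = 40 − 18/2 = 31 → r_n = 167.4 kN; interior l_c = 65 − 18 = 47 → r_n = 172.8 kN.
  R_n,bearing = 2·167.4 + 8·172.8 = 1717 kN → 1717 / 2 = 859 kN.
Bolt shear governs: 582 kN.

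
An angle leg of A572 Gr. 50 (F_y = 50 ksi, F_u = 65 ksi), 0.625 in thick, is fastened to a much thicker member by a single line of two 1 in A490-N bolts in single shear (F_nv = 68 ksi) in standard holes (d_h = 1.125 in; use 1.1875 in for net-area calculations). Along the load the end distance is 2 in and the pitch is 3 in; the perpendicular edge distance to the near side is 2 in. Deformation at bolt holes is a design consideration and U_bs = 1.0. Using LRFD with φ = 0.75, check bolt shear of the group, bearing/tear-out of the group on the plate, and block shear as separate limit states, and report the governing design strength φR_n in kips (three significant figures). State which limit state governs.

Bolt shear: A_b = π·1²/4 = 0.7854 in²; R_n = 68 × 0.7854 × 2 × 1 = 106.8 kips → 0.75 × 106.8 = 80.1 kips.
Bearing: edge l_c = 1.438, r_n = 70.08 kips; interior l_c = 1.875, r_n = 91.41 kips; R_n = 70.08 + 1·91.41 = 161.5 kips → 121 kips.
Block shear: A_gv = 3.125, A_nv = 2.012, A_nt = 0.8789 in²; R_n = min(0.6F_uA_nv, 0.6F_yA_gv) + U_bs·F_u·A_nt = 135.6 kips → 102 kips.
Bolt shear governs: 80.1 kips.

80.1 kips (bolt shear governs)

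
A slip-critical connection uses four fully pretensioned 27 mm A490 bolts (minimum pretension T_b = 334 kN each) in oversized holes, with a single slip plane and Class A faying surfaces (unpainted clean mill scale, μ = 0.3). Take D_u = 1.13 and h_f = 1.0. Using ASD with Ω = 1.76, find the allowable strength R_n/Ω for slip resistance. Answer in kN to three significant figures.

R_n = μ · D_u · h_f · T_b · n_s · n_b = 0.3 × 1.13 × 1.0 × 334 × 1 × 4 = 452.9 kN.
Allowable strength R_n/Ω = 452.9 / 1.76 = 257 kN.

257 kN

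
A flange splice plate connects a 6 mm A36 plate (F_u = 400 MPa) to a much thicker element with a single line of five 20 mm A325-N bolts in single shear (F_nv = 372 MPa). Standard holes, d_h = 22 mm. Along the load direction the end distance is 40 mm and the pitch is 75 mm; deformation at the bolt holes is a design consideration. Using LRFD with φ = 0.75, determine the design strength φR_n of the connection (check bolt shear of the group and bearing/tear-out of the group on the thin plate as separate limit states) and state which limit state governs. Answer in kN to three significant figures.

Bolt shear: A_b = π·20²/4 = 314.2 mm²; R_n = 372 × 314.2 × 5 × 1 / 1000 = 584.3 kN → 0.75 × 584.3 = 438 kN.
Bearing (1.2 l_c t F_u ≤ 2.4 d t F_u): upper limit = 2.4·20·6·400 / 1000 = 115.2 kN.
  Edge l_c = 40 − 22/2 = 29 → r_n = 83.52 kN; interior l_c = 75 − 22 = 53 → r_n = 115.2 kN.
  R_n,bearing = 1·83.52 + 4·115.2 = 544.3 kN → 0.75 × 544.3 = 408 kN.
Bearing governs: 408 kN.

408 kN (bearing governs)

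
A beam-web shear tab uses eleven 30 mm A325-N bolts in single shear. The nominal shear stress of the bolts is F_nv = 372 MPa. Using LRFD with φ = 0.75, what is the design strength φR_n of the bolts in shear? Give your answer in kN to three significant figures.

A_b = π × 30² / 4 = 706.9 mm².
R_n = F_nv · A_b · n · n_s = 372 × 706.9 × 11 × 1 / 1000 = 2892 kN.
Design strength φR_n = 0.75 × 2892 = 2170 kN.

2170 kN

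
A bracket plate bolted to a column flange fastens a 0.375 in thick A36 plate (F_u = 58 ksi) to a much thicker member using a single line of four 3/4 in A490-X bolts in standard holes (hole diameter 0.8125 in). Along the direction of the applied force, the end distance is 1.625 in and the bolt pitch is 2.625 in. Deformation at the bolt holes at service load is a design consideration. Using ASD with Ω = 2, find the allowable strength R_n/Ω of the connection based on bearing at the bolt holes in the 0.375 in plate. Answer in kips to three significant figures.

74.6 kips

Per bolt r_n = 1.2 l_c t F_u ≤ 2.4 d t F_u; upper limit = 2.4 × 0.75 × 0.375 × 58 = 39.15 kips.
Edge bolt: l_c = 1.625 − 0.8125/2 = 1.219 in → 1.2 × 1.219 × 0.375 × 58 = 31.81 → r_n = 31.81 kips.
Interior bolts: l_c = 2.625 − 0.8125 = 1.812 in → 1.2 × 1.812 × 0.375 × 58 = 47.31 → r_n = 39.15 kips.
R_n = 1 × 31.81 + 3 × 39.15 = 149.3 kips.
Allowable strength R_n/Ω = 149.3 / 2 = 74.6 kips.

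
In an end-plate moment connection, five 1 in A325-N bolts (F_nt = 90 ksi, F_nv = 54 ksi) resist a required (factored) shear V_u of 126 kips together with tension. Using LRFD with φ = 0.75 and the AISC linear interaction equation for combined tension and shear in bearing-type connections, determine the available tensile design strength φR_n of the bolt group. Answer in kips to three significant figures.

A_b = π·1²/4 = 0.7854 in²; f_rv = 126 / (5 × 0.7854) = 32.09 ksi.
F'_nt = 1.3 F_nt − (F_nt / φF_nv) f_rv = 1.3·90 − (90/(0.75·54))·32.09 = 45.7 ksi, capped at F_nt → F'_nt = 45.7 ksi.
R_n = F'_nt · A_b · n = 45.7 × 0.7854 × 5 = 179.5 kips.
Design strength φR_n = 0.75 × 179.5 = 135 kips.

135 kips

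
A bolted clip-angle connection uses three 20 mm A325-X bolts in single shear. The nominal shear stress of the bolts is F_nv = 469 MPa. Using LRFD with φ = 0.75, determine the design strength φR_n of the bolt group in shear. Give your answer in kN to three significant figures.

A_b = π × 20² / 4 = 314.2 mm².
R_n = F_nv · A_b · n · n_s = 469 × 314.2 × 3 × 1 / 1000 = 442 kN.
Design strength φR_n = 0.75 × 442 = 332 kN.

332 kN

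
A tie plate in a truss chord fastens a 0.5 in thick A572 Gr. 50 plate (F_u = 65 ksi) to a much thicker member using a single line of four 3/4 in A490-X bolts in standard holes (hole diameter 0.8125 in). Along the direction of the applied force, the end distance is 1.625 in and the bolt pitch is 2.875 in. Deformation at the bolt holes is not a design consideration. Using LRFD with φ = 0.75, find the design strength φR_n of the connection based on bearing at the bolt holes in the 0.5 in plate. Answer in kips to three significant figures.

209 kips

Per bolt r_n = 1.5 l_c t F_u ≤ 3.0 d t F_u; upper limit = 3.0 × 0.75 × 0.5 × 65 = 73.12 kips.
Edge bolt: l_c = 1.625 − 0.8125/2 = 1.219 in → 1.5 × 1.219 × 0.5 × 65 = 59.41 → r_n = 59.41 kips.
Interior bolts: l_c = 2.875 − 0.8125 = 2.062 in → 1.5 × 2.062 × 0.5 × 65 = 100.5 → r_n = 73.12 kips.
R_n = 1 × 59.41 + 3 × 73.12 = 278.8 kips.
Design strength φR_n = 0.75 × 278.8 = 209 kips.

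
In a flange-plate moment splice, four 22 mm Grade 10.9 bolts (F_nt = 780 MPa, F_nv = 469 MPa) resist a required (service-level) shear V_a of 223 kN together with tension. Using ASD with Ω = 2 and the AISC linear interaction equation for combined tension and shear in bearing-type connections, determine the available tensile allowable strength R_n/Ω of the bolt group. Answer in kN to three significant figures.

400 kN

A_b = π·22²/4 = 380.1 mm²; f_rv = 223 × 1000 / (4 × 380.1) = 146.7 MPa.
F'_nt = 1.3 F_nt − (Ω F_nt / F_nv) f_rv = 1.3·780 − (2·780/469)·146.7 = 526.2 MPa, capped at F_nt → F'_nt = 526.2 MPa.
R_n = F'_nt · A_b · n = 526.2 × 380.1 × 4 / 1000 = 800.1 kN.
Allowable strength R_n/Ω = 800.1 / 2 = 400 kN.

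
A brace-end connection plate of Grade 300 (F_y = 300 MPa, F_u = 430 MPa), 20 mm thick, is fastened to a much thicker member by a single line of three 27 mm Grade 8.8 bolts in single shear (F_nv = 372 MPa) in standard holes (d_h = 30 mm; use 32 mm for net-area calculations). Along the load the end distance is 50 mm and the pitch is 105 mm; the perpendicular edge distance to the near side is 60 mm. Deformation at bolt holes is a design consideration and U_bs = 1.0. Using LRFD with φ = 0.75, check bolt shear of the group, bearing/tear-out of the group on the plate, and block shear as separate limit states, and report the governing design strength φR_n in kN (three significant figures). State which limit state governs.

Bolt shear: A_b = π·27²/4 = 572.6 mm²; R_n = 372 × 572.6 × 3 × 1 / 1000 = 639 kN → 0.75 × 639 = 479 kN.
Bearing: edge l_c = 35, r_n = 361.2 kN; interior l_c = 75, r_n = 557.3 kN; R_n = 361.2 + 2·557.3 = 1476 kN → 1110 kN.
Block shear: A_gv = 5200, A_nv = 3600, A_nt = 880 mm²; R_n = min(0.6F_uA_nv, 0.6F_yA_gv) + U_bs·F_u·A_nt = 1307 kN → 980 kN.
Bolt shear governs: 479 kN.

479 kN (bolt shear governs)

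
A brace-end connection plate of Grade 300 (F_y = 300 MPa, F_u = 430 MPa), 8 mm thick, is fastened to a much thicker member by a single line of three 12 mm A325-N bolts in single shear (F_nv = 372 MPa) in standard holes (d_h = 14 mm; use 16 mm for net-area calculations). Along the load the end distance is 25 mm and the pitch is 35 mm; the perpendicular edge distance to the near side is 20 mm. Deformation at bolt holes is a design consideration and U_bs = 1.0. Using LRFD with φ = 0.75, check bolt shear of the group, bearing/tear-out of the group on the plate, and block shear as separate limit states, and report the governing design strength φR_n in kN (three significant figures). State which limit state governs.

Bolt shear: A_b = π·12²/4 = 113.1 mm²; R_n = 372 × 113.1 × 3 × 1 / 1000 = 126.2 kN → 0.75 × 126.2 = 94.7 kN.
Bearing: edge l_c = 18, r_n = 74.3 kN; interior l_c = 21, r_n = 86.69 kN; R_n = 74.3 + 2·86.69 = 247.7 kN → 186 kN.
Block shear: A_gv = 760, A_nv = 440, A_nt = 96 mm²; R_n = min(0.6F_uA_nv, 0.6F_yA_gv) + U_bs·F_u·A_nt = 154.8 kN → 116 kN.
Bolt shear governs: 94.7 kN.

94.7 kN (bolt shear governs)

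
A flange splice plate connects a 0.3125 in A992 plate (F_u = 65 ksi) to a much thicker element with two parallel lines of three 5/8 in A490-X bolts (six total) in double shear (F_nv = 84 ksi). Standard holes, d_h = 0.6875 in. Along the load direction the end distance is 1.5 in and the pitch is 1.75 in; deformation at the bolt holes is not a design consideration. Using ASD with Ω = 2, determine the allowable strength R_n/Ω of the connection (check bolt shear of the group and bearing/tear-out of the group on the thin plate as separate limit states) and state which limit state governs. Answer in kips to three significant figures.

100 kips (bearing governs)

Bolt shear: A_b = π·0.625²/4 = 0.3068 in²; R_n = 84 × 0.3068 × 6 × 2 = 309.3 kips → 309.3 / 2 = 155 kips.
Bearing (1.5 l_c t F_u ≤ 3.0 d t F_u): upper limit = 3.0·0.625·0.3125·65 = 38.09 kips.
  Edge l_c = 1.5 − 0.6875/2 = 1.156 → r_n = 35.23 kips; interior l_c = 1.75 − 0.6875 = 1.062 → r_n = 32.37 kips.
  R_n,bearing = 2·35.23 + 4·32.37 = 200 kips → 200 / 2 = 100 kips.
Bearing governs: 100 kips.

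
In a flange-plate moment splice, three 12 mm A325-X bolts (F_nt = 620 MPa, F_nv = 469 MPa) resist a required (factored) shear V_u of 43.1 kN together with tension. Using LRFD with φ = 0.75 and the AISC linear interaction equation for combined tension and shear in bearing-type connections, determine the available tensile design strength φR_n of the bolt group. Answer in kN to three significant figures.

148 kN

A_b = π·12²/4 = 113.1 mm²; f_rv = 43.1 × 1000 / (3 × 113.1) = 127 MPa.
F'_nt = 1.3 F_nt − (F_nt / φF_nv) f_rv = 1.3·620 − (620/(0.75·469))·127 = 582.1 MPa, capped at F_nt → F'_nt = 582.1 MPa.
R_n = F'_nt · A_b · n = 582.1 × 113.1 × 3 / 1000 = 197.5 kN.
Design strength φR_n = 0.75 × 197.5 = 148 kN.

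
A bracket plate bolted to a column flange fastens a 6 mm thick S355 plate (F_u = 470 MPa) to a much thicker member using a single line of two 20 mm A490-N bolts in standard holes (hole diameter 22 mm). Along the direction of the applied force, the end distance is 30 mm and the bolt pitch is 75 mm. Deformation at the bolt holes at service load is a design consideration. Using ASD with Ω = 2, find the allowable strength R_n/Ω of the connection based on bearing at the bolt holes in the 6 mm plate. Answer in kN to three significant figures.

Per bolt r_n = 1.2 l_c t F_u ≤ 2.4 d t F_u; upper limit = 2.4 × 20 × 6 × 470 / 1000 = 135.4 kN.
Edge bolt: l_c = 30 − 22/2 = 19 mm → 1.2 × 19 × 6 × 470 / 1000 = 64.3 → r_n = 64.3 kN.
Interior bolts: l_c = 75 − 22 = 53 mm → 1.2 × 53 × 6 × 470 / 1000 = 179.4 → r_n = 135.4 kN.
R_n = 1 × 64.3 + 1 × 135.4 = 199.7 kN.
Allowable strength R_n/Ω = 199.7 / 2 = 99.8 kN.

99.8 kN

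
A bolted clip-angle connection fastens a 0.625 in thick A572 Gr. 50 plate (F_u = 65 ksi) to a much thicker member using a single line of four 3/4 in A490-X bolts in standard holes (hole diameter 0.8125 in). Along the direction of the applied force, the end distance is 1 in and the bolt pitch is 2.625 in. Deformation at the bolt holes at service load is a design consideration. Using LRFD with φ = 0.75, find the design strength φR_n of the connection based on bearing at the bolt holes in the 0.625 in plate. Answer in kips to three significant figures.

186 kips

Per bolt r_n = 1.2 l_c t F_u ≤ 2.4 d t F_u; upper limit = 2.4 × 0.75 × 0.625 × 65 = 73.12 kips.
Edge bolt: l_c = 1 − 0.8125/2 = 0.5938 in → 1.2 × 0.5938 × 0.625 × 65 = 28.95 → r_n = 28.95 kips.
Interior bolts: l_c = 2.625 − 0.8125 = 1.812 in → 1.2 × 1.812 × 0.625 × 65 = 88.36 → r_n = 73.12 kips.
R_n = 1 × 28.95 + 3 × 73.12 = 248.3 kips.
Design strength φR_n = 0.75 × 248.3 = 186 kips.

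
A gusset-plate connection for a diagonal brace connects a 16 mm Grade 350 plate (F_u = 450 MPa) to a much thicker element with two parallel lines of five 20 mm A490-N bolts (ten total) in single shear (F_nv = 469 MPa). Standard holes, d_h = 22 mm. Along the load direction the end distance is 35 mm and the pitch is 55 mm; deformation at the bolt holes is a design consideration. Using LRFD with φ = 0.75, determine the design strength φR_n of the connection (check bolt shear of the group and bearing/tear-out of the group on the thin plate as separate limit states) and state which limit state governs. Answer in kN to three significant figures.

Bolt shear: A_b = π·20²/4 = 314.2 mm²; R_n = 469 × 314.2 × 10 × 1 / 1000 = 1473 kN → 0.75 × 1473 = 1110 kN.
Bearing (1.2 l_c t F_u ≤ 2.4 d t F_u): upper limit = 2.4·20·16·450 / 1000 = 345.6 kN.
  Edge l_c = 35 − 22/2 = 24 → r_n = 207.4 kN; interior l_c = 55 − 22 = 33 → r_n = 285.1 kN.
  R_n,bearing = 2·207.4 + 8·285.1 = 2696 kN → 0.75 × 2696 = 2020 kN.
Bolt shear governs: 1110 kN.

1110 kN (bolt shear governs)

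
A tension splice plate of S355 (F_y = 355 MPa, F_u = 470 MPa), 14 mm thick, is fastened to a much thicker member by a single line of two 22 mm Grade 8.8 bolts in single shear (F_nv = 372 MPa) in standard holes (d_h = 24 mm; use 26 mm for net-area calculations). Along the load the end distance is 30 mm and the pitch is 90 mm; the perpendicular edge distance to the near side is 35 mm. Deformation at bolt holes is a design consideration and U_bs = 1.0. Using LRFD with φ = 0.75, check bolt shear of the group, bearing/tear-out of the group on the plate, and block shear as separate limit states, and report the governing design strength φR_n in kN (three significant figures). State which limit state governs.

Bolt shear: A_b = π·22²/4 = 380.1 mm²; R_n = 372 × 380.1 × 2 × 1 / 1000 = 282.8 kN → 0.75 × 282.8 = 212 kN.
Bearing: edge l_c = 18, r_n = 142.1 kN; interior l_c = 66, r_n = 347.4 kN; R_n = 142.1 + 1·347.4 = 489.6 kN → 367 kN.
Block shear: A_gv = 1680, A_nv = 1134, A_nt = 308 mm²; R_n = min(0.6F_uA_nv, 0.6F_yA_gv) + U_bs·F_u·A_nt = 464.5 kN → 348 kN.
Bolt shear governs: 212 kN.

212 kN (bolt shear governs)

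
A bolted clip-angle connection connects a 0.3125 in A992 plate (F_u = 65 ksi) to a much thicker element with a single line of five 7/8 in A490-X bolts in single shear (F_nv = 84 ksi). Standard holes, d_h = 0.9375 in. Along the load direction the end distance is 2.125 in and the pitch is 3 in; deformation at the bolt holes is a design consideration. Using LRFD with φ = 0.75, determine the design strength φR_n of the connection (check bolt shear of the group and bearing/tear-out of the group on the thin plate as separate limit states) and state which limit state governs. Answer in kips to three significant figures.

158 kips (bearing governs)

Bolt shear: A_b = π·0.875²/4 = 0.6013 in²; R_n = 84 × 0.6013 × 5 × 1 = 252.6 kips → 0.75 × 252.6 = 189 kips.
Bearing (1.2 l_c t F_u ≤ 2.4 d t F_u): upper limit = 2.4·0.875·0.3125·65 = 42.66 kips.
  Edge l_c = 2.125 − 0.9375/2 = 1.656 → r_n = 40.37 kips; interior l_c = 3 − 0.9375 = 2.062 → r_n = 42.66 kips.
  R_n,bearing = 1·40.37 + 4·42.66 = 211 kips → 0.75 × 211 = 158 kips.
Bearing governs: 158 kips.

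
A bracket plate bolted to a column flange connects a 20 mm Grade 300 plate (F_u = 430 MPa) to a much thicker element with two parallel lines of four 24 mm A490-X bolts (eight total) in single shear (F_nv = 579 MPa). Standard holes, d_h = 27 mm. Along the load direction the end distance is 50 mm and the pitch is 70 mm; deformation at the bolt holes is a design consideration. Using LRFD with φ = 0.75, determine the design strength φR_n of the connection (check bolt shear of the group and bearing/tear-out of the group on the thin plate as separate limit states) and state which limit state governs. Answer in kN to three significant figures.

1570 kN (bolt shear governs)

Bolt shear: A_b = π·24²/4 = 452.4 mm²; R_n = 579 × 452.4 × 8 × 1 / 1000 = 2095 kN → 0.75 × 2095 = 1570 kN.
Bearing (1.2 l_c t F_u ≤ 2.4 d t F_u): upper limit = 2.4·24·20·430 / 1000 = 495.4 kN.
  Edge l_c = 50 − 27/2 = 36.5 → r_n = 376.7 kN; interior l_c = 70 − 27 = 43 → r_n = 443.8 kN.
  R_n,bearing = 2·376.7 + 6·443.8 = 3416 kN → 0.75 × 3416 = 2560 kN.
Bolt shear governs: 1570 kN.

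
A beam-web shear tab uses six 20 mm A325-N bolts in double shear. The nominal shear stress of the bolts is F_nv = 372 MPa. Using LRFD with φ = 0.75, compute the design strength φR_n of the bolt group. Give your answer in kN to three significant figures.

A_b = π × 20² / 4 = 314.2 mm².
R_n = F_nv · A_b · n · n_s = 372 × 314.2 × 6 × 2 / 1000 = 1402 kN.
Design strength φR_n = 0.75 × 1402 = 1050 kN.

1050 kN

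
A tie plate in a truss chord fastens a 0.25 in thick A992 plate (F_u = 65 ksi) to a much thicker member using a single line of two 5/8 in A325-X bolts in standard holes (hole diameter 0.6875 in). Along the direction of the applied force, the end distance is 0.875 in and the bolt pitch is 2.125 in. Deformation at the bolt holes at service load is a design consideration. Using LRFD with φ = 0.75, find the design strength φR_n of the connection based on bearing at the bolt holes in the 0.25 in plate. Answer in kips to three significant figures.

26.1 kips

Per bolt r_n = 1.2 l_c t F_u ≤ 2.4 d t F_u; upper limit = 2.4 × 0.625 × 0.25 × 65 = 24.38 kips.
Edge bolt: l_c = 0.875 − 0.6875/2 = 0.5312 in → 1.2 × 0.5312 × 0.25 × 65 = 10.36 → r_n = 10.36 kips.
Interior bolts: l_c = 2.125 − 0.6875 = 1.438 in → 1.2 × 1.438 × 0.25 × 65 = 28.03 → r_n = 24.38 kips.
R_n = 1 × 10.36 + 1 × 24.38 = 34.73 kips.
Design strength φR_n = 0.75 × 34.73 = 26.1 kips.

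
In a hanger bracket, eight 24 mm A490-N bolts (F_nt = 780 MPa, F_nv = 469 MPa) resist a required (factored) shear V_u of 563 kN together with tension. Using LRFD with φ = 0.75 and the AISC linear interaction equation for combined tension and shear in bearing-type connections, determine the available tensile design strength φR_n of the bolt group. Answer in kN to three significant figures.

1820 kN

A_b = π·24²/4 = 452.4 mm²; f_rv = 563 × 1000 / (8 × 452.4) = 155.6 MPa.
F'_nt = 1.3 F_nt − (F_nt / φF_nv) f_rv = 1.3·780 − (780/(0.75·469))·155.6 = 669 MPa, capped at F_nt → F'_nt = 669 MPa.
R_n = F'_nt · A_b · n = 669 × 452.4 × 8 / 1000 = 2421 kN.
Design strength φR_n = 0.75 × 2421 = 1820 kN.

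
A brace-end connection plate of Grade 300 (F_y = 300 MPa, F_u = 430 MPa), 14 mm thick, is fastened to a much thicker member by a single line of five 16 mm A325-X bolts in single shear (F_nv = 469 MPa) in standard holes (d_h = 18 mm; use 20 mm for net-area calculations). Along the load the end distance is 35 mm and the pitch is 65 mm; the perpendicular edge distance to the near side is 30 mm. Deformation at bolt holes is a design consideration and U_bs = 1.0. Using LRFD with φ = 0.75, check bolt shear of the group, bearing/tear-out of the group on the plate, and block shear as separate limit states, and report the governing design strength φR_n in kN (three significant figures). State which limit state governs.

354 kN (bolt shear governs)

Bolt shear: A_b = π·16²/4 = 201.1 mm²; R_n = 469 × 201.1 × 5 × 1 / 1000 = 471.5 kN → 0.75 × 471.5 = 354 kN.
Bearing: edge l_c = 26, r_n = 187.8 kN; interior l_c = 47, r_n = 231.2 kN; R_n = 187.8 + 4·231.2 = 1112 kN → 834 kN.
Block shear: A_gv = 4130, A_nv = 2870, A_nt = 280 mm²; R_n = min(0.6F_uA_nv, 0.6F_yA_gv) + U_bs·F_u·A_nt = 860.9 kN → 646 kN.
Bolt shear governs: 354 kN.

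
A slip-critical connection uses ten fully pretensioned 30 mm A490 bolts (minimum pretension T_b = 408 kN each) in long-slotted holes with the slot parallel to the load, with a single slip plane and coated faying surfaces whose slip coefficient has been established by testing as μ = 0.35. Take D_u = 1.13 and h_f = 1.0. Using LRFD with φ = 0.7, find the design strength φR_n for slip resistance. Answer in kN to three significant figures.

R_n = μ · D_u · h_f · T_b · n_s · n_b = 0.35 × 1.13 × 1.0 × 408 × 1 × 10 = 1614 kN.
Design strength φR_n = 0.7 × 1614 = 1130 kN.

1130 kN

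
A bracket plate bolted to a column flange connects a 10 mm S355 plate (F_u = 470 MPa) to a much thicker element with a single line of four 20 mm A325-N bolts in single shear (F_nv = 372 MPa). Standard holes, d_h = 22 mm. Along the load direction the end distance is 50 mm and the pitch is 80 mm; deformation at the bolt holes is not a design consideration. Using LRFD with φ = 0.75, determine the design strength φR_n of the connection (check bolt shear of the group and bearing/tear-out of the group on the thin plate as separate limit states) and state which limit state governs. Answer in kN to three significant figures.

Bolt shear: A_b = π·20²/4 = 314.2 mm²; R_n = 372 × 314.2 × 4 × 1 / 1000 = 467.5 kN → 0.75 × 467.5 = 351 kN.
Bearing (1.5 l_c t F_u ≤ 3.0 d t F_u): upper limit = 3.0·20·10·470 / 1000 = 282 kN.
  Edge l_c = 50 − 22/2 = 39 → r_n = 274.9 kN; interior l_c = 80 − 22 = 58 → r_n = 282 kN.
  R_n,bearing = 1·274.9 + 3·282 = 1121 kN → 0.75 × 1121 = 841 kN.
Bolt shear governs: 351 kN.

351 kN (bolt shear governs)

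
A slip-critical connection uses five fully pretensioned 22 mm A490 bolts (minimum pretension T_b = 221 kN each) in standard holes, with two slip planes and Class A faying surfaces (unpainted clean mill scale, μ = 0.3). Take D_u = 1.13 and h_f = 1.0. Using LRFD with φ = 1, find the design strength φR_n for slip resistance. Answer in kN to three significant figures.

R_n = μ · D_u · h_f · T_b · n_s · n_b = 0.3 × 1.13 × 1.0 × 221 × 2 × 5 = 749.2 kN.
Design strength φR_n = 1 × 749.2 = 749 kN.

749 kN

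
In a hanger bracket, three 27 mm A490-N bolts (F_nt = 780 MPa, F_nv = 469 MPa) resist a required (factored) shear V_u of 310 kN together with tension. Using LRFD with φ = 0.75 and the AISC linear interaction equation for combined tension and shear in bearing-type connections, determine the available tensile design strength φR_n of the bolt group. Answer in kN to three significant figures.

A_b = π·27²/4 = 572.6 mm²; f_rv = 310 × 1000 / (3 × 572.6) = 180.5 MPa.
F'_nt = 1.3 F_nt − (F_nt / φF_nv) f_rv = 1.3·780 − (780/(0.75·469))·180.5 = 613.8 MPa, capped at F_nt → F'_nt = 613.8 MPa.
R_n = F'_nt · A_b · n = 613.8 × 572.6 × 3 / 1000 = 1054 kN.
Design strength φR_n = 0.75 × 1054 = 791 kN.

791 kN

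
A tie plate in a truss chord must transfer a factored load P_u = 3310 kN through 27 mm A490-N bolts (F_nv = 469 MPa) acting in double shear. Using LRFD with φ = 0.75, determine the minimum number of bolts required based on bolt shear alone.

9 bolts

A_b = π·27²/4 = 572.6 mm².
Per-bolt design strength φR_n = 0.75 × 469 × 572.6 × 2 / 1000 = 402.8 kN.
n ≥ 3310 / 402.8 = 8.218 → use 9 bolts.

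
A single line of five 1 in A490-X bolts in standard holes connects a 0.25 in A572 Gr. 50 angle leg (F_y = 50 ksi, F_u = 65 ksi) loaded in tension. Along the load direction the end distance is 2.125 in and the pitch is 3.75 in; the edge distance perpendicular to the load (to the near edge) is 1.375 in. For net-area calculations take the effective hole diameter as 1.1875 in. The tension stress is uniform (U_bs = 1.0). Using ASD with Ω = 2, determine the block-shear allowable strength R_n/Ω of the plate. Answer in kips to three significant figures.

63.8 kips

Shear plane L_v = 2.125 + 4·3.75 = 17.12 in; A_gv = 17.12 × 0.25 = 4.281 in².
A_nv = (17.12 − 4.5·1.1875) × 0.25 = 2.945 in².
A_nt = (1.375 − 0.5·1.1875) × 0.25 = 0.1953 in².
0.6 F_u A_nv = 114.9 kips; 0.6 F_y A_gv = 128.4 kips → shear rupture governs the shear term.
R_n = 114.9 + 1.0 × 65 × 0.1953 = 127.6 kips.
Allowable strength R_n/Ω = 127.6 / 2 = 63.8 kips.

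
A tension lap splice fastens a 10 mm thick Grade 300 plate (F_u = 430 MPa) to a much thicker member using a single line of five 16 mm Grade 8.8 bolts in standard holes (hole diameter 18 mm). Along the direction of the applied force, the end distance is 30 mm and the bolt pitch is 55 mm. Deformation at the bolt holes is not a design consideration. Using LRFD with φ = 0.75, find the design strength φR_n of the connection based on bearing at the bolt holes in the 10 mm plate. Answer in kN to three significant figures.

721 kN

Per bolt r_n = 1.5 l_c t F_u ≤ 3.0 d t F_u; upper limit = 3.0 × 16 × 10 × 430 / 1000 = 206.4 kN.
Edge bolt: l_c = 30 − 18/2 = 21 mm → 1.5 × 21 × 10 × 430 / 1000 = 135.4 → r_n = 135.4 kN.
Interior bolts: l_c = 55 − 18 = 37 mm → 1.5 × 37 × 10 × 430 / 1000 = 238.7 → r_n = 206.4 kN.
R_n = 1 × 135.4 + 4 × 206.4 = 961 kN.
Design strength φR_n = 0.75 × 961 = 721 kN.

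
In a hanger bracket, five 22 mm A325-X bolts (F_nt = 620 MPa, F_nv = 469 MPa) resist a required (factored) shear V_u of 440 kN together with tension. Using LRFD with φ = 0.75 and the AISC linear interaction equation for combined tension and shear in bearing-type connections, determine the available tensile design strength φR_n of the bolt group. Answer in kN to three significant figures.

567 kN

A_b = π·22²/4 = 380.1 mm²; f_rv = 440 × 1000 / (5 × 380.1) = 231.5 MPa.
F'_nt = 1.3 F_nt − (F_nt / φF_nv) f_rv = 1.3·620 − (620/(0.75·469))·231.5 = 398 MPa, capped at F_nt → F'_nt = 398 MPa.
R_n = F'_nt · A_b · n = 398 × 380.1 × 5 / 1000 = 756.4 kN.
Design strength φR_n = 0.75 × 756.4 = 567 kN.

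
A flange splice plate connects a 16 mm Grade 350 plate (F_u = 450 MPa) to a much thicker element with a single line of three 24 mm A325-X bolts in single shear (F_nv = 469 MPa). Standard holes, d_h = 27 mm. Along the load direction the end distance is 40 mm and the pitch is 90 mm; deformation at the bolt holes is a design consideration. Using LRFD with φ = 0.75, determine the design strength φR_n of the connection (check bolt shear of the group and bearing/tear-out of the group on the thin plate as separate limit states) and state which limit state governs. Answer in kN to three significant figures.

477 kN (bolt shear governs)

Bolt shear: A_b = π·24²/4 = 452.4 mm²; R_n = 469 × 452.4 × 3 × 1 / 1000 = 636.5 kN → 0.75 × 636.5 = 477 kN.
Bearing (1.2 l_c t F_u ≤ 2.4 d t F_u): upper limit = 2.4·24·16·450 / 1000 = 414.7 kN.
  Edge l_c = 40 − 27/2 = 26.5 → r_n = 229 kN; interior l_c = 90 − 27 = 63 → r_n = 414.7 kN.
  R_n,bearing = 1·229 + 2·414.7 = 1058 kN → 0.75 × 1058 = 794 kN.
Bolt shear governs: 477 kN.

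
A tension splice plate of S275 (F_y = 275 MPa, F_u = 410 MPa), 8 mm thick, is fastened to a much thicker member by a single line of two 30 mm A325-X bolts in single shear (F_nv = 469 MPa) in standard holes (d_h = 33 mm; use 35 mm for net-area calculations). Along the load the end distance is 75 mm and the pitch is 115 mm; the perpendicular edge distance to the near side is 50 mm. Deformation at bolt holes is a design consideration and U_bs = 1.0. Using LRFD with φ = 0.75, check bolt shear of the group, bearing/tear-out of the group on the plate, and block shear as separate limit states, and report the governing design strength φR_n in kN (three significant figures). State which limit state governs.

268 kN (block shear governs)

Bolt shear: A_b = π·30²/4 = 706.9 mm²; R_n = 469 × 706.9 × 2 × 1 / 1000 = 663 kN → 0.75 × 663 = 497 kN.
Bearing: edge l_c = 58.5, r_n = 230.3 kN; interior l_c = 82, r_n = 236.2 kN; R_n = 230.3 + 1·236.2 = 466.4 kN → 350 kN.
Block shear: A_gv = 1520, A_nv = 1100, A_nt = 260 mm²; R_n = min(0.6F_uA_nv, 0.6F_yA_gv) + U_bs·F_u·A_nt = 357.4 kN → 268 kN.
Block shear governs: 268 kN.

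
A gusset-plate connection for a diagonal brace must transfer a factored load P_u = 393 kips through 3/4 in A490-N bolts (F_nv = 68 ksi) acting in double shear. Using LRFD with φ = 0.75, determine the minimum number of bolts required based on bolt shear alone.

A_b = π·0.75²/4 = 0.4418 in².
Per-bolt design strength φR_n = 0.75 × 68 × 0.4418 × 2 = 45.06 kips.
n ≥ 393 / 45.06 = 8.721 → use 9 bolts.

9 bolts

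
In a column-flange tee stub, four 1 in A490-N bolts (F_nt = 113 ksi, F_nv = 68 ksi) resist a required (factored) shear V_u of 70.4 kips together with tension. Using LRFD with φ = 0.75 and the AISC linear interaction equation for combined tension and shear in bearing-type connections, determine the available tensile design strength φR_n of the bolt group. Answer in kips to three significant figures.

229 kips

A_b = π·1²/4 = 0.7854 in²; f_rv = 70.4 / (4 × 0.7854) = 22.41 ksi.
F'_nt = 1.3 F_nt − (F_nt / φF_nv) f_rv = 1.3·113 − (113/(0.75·68))·22.41 = 97.25 ksi, capped at F_nt → F'_nt = 97.25 ksi.
R_n = F'_nt · A_b · n = 97.25 × 0.7854 × 4 = 305.5 kips.
Design strength φR_n = 0.75 × 305.5 = 229 kips.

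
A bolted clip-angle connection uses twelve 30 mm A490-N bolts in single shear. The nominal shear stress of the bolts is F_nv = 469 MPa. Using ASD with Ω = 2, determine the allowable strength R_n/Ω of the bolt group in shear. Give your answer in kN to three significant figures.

A_b = π × 30² / 4 = 706.9 mm².
R_n = F_nv · A_b · n · n_s = 469 × 706.9 × 12 × 1 / 1000 = 3978 kN.
Allowable strength R_n/Ω = 3978 / 2 = 1990 kN.

1990 kN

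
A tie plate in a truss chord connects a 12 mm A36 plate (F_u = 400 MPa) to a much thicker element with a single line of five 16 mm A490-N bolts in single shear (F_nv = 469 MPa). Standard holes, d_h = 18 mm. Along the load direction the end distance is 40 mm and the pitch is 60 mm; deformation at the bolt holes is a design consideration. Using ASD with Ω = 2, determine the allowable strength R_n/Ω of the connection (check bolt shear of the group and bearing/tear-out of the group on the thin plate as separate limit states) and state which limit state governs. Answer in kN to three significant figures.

236 kN (bolt shear governs)

Bolt shear: A_b = π·16²/4 = 201.1 mm²; R_n = 469 × 201.1 × 5 × 1 / 1000 = 471.5 kN → 471.5 / 2 = 236 kN.
Bearing (1.2 l_c t F_u ≤ 2.4 d t F_u): upper limit = 2.4·16·12·400 / 1000 = 184.3 kN.
  Edge l_c = 40 − 18/2 = 31 → r_n = 178.6 kN; interior l_c = 60 − 18 = 42 → r_n = 184.3 kN.
  R_n,bearing = 1·178.6 + 4·184.3 = 915.8 kN → 915.8 / 2 = 458 kN.
Bolt shear governs: 236 kN.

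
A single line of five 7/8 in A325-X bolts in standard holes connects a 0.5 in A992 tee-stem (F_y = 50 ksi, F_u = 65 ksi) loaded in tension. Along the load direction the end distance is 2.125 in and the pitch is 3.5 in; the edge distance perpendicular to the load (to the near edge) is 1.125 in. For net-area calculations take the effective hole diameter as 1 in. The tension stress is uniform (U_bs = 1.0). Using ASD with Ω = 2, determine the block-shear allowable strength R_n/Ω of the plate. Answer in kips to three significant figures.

Shear plane L_v = 2.125 + 4·3.5 = 16.12 in; A_gv = 16.12 × 0.5 = 8.062 in².
A_nv = (16.12 − 4.5·1) × 0.5 = 5.812 in².
A_nt = (1.125 − 0.5·1) × 0.5 = 0.3125 in².
0.6 F_u A_nv = 226.7 kips; 0.6 F_y A_gv = 241.9 kips → shear rupture governs the shear term.
R_n = 226.7 + 1.0 × 65 × 0.3125 = 247 kips.
Allowable strength R_n/Ω = 247 / 2 = 124 kips.

124 kips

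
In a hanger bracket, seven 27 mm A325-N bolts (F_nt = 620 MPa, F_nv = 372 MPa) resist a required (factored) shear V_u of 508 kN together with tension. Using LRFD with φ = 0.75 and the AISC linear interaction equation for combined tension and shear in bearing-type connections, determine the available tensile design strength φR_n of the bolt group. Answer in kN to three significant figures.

A_b = π·27²/4 = 572.6 mm²; f_rv = 508 × 1000 / (7 × 572.6) = 126.8 MPa.
F'_nt = 1.3 F_nt − (F_nt / φF_nv) f_rv = 1.3·620 − (620/(0.75·372))·126.8 = 524.3 MPa, capped at F_nt → F'_nt = 524.3 MPa.
R_n = F'_nt · A_b · n = 524.3 × 572.6 × 7 / 1000 = 2101 kN.
Design strength φR_n = 0.75 × 2101 = 1580 kN.

1580 kN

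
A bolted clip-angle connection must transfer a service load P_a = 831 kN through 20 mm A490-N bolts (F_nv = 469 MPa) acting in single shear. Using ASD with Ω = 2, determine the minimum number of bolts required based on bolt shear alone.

A_b = π·20²/4 = 314.2 mm².
Per-bolt allowable strength R_n/Ω = 469 × 314.2 × 1 / 1000 / 2 = 73.67 kN.
n ≥ 831 / 73.67 = 11.28 → use 12 bolts.

12 bolts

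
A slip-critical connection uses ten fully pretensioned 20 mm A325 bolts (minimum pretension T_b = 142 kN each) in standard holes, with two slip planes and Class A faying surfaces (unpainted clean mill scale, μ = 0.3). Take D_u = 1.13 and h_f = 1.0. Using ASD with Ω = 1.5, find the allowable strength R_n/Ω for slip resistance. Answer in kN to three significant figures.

642 kN

R_n = μ · D_u · h_f · T_b · n_s · n_b = 0.3 × 1.13 × 1.0 × 142 × 2 × 10 = 962.8 kN.
Allowable strength R_n/Ω = 962.8 / 1.5 = 642 kN.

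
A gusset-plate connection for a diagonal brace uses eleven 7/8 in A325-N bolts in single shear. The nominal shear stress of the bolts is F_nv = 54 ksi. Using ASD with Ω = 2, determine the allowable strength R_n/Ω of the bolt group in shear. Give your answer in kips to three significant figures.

A_b = π × 0.875² / 4 = 0.6013 in².
R_n = F_nv · A_b · n · n_s = 54 × 0.6013 × 11 × 1 = 357.2 kips.
Allowable strength R_n/Ω = 357.2 / 2 = 179 kips.

179 kips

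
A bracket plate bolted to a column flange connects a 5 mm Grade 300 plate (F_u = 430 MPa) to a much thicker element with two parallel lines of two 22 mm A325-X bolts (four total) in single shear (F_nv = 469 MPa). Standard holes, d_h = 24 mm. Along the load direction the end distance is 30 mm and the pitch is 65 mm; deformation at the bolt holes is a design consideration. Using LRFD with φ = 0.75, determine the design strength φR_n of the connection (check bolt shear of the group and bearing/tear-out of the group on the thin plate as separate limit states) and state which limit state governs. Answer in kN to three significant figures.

228 kN (bearing governs)

Bolt shear: A_b = π·22²/4 = 380.1 mm²; R_n = 469 × 380.1 × 4 × 1 / 1000 = 713.1 kN → 0.75 × 713.1 = 535 kN.
Bearing (1.2 l_c t F_u ≤ 2.4 d t F_u): upper limit = 2.4·22·5·430 / 1000 = 113.5 kN.
  Edge l_c = 30 − 24/2 = 18 → r_n = 46.44 kN; interior l_c = 65 − 24 = 41 → r_n = 105.8 kN.
  R_n,bearing = 2·46.44 + 2·105.8 = 304.4 kN → 0.75 × 304.4 = 228 kN.
Bearing governs: 228 kN.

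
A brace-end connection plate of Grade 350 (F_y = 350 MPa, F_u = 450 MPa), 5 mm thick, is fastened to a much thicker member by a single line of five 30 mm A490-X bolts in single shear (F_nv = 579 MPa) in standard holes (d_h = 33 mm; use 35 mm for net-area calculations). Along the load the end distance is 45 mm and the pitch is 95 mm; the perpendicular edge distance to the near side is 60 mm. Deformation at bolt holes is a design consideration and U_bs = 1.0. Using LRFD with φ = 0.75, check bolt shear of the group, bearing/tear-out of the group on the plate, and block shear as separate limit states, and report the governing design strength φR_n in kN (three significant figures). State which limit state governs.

343 kN (block shear governs)

Bolt shear: A_b = π·30²/4 = 706.9 mm²; R_n = 579 × 706.9 × 5 × 1 / 1000 = 2046 kN → 0.75 × 2046 = 1530 kN.
Bearing: edge l_c = 28.5, r_n = 76.95 kN; interior l_c = 62, r_n = 162 kN; R_n = 76.95 + 4·162 = 725 kN → 544 kN.
Block shear: A_gv = 2125, A_nv = 1338, A_nt = 212.5 mm²; R_n = min(0.6F_uA_nv, 0.6F_yA_gv) + U_bs·F_u·A_nt = 456.8 kN → 343 kN.
Block shear governs: 343 kN.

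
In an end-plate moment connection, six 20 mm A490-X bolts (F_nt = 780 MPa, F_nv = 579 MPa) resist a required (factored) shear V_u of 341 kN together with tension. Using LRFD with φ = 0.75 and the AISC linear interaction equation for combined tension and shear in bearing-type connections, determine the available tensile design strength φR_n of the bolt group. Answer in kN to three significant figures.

974 kN

A_b = π·20²/4 = 314.2 mm²; f_rv = 341 × 1000 / (6 × 314.2) = 180.9 MPa.
F'_nt = 1.3 F_nt − (F_nt / φF_nv) f_rv = 1.3·780 − (780/(0.75·579))·180.9 = 689.1 MPa, capped at F_nt → F'_nt = 689.1 MPa.
R_n = F'_nt · A_b · n = 689.1 × 314.2 × 6 / 1000 = 1299 kN.
Design strength φR_n = 0.75 × 1299 = 974 kN.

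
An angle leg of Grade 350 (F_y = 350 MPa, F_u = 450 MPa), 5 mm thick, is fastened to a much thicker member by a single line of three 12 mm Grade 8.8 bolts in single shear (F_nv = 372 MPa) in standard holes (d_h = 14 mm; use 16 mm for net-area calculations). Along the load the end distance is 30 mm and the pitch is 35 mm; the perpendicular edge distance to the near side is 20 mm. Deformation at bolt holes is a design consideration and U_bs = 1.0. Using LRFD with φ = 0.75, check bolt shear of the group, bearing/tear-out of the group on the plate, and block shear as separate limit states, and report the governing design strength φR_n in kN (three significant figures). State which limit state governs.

Bolt shear: A_b = π·12²/4 = 113.1 mm²; R_n = 372 × 113.1 × 3 × 1 / 1000 = 126.2 kN → 0.75 × 126.2 = 94.7 kN.
Bearing: edge l_c = 23, r_n = 62.1 kN; interior l_c = 21, r_n = 56.7 kN; R_n = 62.1 + 2·56.7 = 175.5 kN → 132 kN.
Block shear: A_gv = 500, A_nv = 300, A_nt = 60 mm²; R_n = min(0.6F_uA_nv, 0.6F_yA_gv) + U_bs·F_u·A_nt = 108 kN → 81 kN.
Block shear governs: 81 kN.

81 kN (block shear governs)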